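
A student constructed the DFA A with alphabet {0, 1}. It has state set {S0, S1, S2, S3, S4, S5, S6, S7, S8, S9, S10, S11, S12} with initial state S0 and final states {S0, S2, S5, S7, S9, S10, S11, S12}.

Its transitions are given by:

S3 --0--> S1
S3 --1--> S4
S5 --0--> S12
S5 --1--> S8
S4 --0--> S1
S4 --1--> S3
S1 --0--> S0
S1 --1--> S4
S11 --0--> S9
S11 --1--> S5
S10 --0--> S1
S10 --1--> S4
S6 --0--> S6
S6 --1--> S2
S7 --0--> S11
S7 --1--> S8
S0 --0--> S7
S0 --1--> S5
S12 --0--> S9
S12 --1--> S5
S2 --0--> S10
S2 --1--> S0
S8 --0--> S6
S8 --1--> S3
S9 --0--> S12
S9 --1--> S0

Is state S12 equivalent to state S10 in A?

Initial partition by acceptance: {S0,S2,S5,S7,S9,S10,S11,S12} | {S1,S3,S4,S6,S8}.
On input 0, block {S0,S2,S5,S7,S9,S10,S11,S12} splits into {S0,S2,S5,S7,S9,S11,S12} and {S10}.
Refine {S0,S2,S5,S7,S9,S11,S12} on symbol 0: members go to different blocks, giving {S0,S5,S7,S9,S11,S12} and {S2}.
On input 1, block {S0,S5,S7,S9,S11,S12} splits into {S0,S9,S11,S12} and {S5,S7}.
Refine {S0,S9,S11,S12} on symbol 0: members go to different blocks, giving {S9,S11,S12} and {S0}.
Refine {S9,S11,S12} on symbol 1: members go to different blocks, giving {S11,S12} and {S9}.
On input 0, block {S1,S3,S4,S6,S8} splits into {S3,S4,S6,S8} and {S1}.
Split {S3,S4,S6,S8} by δ(·,0) → {S3,S4} and {S6,S8}.
On input 1, block {S6,S8} splits into {S6} and {S8}.
Stable partition: {S11,S12} | {S3,S4} | {S10} | {S2} | {S5,S7} | {S0} | {S9} | {S1} | {S6} | {S8} — 10 equivalence classes.
S12 and S10 end up in different blocks, so they are distinguishable. For instance, the string '0' is accepted from only S12.

No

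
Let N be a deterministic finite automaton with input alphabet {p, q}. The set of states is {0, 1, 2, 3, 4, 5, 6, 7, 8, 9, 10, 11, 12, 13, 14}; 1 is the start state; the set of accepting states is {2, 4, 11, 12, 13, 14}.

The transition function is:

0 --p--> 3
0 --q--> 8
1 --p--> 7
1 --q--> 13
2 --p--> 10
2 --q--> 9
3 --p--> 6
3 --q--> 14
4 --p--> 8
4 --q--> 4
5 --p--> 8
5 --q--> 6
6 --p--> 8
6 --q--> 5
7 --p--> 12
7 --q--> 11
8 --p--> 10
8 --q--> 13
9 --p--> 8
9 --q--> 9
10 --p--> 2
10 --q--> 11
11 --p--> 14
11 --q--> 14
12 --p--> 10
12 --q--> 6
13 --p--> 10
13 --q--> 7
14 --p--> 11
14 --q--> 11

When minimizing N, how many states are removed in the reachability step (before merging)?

BFS from 1 reaches {1, 2, 5, 6, 7, 8, 9, 10, 11, 12, 13, 14}; the 3 state(s) 0, 3, 4 are never visited.

3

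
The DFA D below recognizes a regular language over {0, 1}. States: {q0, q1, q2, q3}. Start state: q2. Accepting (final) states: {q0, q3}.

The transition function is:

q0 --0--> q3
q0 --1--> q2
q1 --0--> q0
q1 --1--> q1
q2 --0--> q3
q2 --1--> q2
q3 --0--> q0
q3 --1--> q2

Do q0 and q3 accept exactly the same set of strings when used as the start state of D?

States {q1} cannot be reached from the start state, so discard them.
Start with accepting vs non-accepting: {q0,q3} | {q2}.
Stable partition: {q0,q3} | {q2} — 2 equivalence classes.
q0 and q3 lie in the same block of the stable partition, so they are equivalent — no string distinguishes them.

Yes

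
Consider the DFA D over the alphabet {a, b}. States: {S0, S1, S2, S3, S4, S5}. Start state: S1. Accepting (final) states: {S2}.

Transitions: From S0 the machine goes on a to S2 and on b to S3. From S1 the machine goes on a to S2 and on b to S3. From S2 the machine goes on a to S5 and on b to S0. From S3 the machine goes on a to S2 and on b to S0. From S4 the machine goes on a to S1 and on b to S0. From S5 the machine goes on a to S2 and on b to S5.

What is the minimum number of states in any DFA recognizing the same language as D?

First remove the unreachable states {S4}; 5 states remain.
Initial partition by acceptance: {S2} | {S0,S1,S3,S5}.
No further refinement is possible. Final partition (2 blocks): {S2} | {S0,S1,S3,S5}.

2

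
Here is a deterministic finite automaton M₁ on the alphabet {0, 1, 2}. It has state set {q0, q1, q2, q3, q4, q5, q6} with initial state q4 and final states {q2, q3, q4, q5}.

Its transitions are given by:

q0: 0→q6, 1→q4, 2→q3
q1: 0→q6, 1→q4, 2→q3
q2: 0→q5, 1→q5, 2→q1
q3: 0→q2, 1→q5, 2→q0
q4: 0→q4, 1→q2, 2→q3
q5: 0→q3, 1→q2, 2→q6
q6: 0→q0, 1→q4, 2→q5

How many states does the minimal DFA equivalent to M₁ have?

Every state is reachable, so we keep all 7.
Initial partition by acceptance: {q2,q3,q4,q5} | {q0,q1,q6}.
Refine {q2,q3,q4,q5} on symbol 2: members go to different blocks, giving {q2,q3,q5} and {q4}.
Stable partition: {q2,q3,q5} | {q0,q1,q6} | {q4} — 3 equivalence classes.

3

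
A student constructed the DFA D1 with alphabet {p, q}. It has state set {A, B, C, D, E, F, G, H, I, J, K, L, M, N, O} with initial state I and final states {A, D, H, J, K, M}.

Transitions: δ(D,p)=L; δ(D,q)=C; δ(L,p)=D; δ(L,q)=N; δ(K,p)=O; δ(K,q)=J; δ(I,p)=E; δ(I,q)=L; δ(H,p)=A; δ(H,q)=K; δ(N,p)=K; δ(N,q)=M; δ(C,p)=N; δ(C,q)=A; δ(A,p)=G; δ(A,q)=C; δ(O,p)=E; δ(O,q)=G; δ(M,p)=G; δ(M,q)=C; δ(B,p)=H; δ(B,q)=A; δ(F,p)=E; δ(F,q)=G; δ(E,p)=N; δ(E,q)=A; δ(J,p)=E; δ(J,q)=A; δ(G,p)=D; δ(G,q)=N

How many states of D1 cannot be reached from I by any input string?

3

Starting at I and following transitions, the reachable set is {A, C, D, E, G, I, J, K, L, M, N, O}. That leaves B, F, H unreachable — 3 in total.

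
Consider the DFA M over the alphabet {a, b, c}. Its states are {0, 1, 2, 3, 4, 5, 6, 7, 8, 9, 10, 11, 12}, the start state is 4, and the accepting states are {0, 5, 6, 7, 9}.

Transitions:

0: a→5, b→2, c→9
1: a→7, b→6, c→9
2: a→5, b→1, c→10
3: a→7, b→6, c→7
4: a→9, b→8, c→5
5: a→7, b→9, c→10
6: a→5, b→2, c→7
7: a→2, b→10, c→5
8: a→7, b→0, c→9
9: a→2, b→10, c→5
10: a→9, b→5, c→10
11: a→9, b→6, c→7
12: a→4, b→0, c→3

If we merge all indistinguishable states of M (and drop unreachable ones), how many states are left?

7

States {3,11,12} cannot be reached from the start state, so discard them.
P0 = {0,5,6,7,9} | {1,2,4,8,10}.
On input a, block {0,5,6,7,9} splits into {0,5,6} and {7,9}.
Split {0,5,6} by δ(·,a) → {0,6} and {5}.
On input a, block {1,2,4,8,10} splits into {1,4,8,10} and {2}.
Split {1,4,8,10} by δ(·,b) → {1,8} and {4} and {10}.
No further refinement is possible. Final partition (7 blocks): {0,6} | {1,8} | {7,9} | {5} | {2} | {4} | {10}.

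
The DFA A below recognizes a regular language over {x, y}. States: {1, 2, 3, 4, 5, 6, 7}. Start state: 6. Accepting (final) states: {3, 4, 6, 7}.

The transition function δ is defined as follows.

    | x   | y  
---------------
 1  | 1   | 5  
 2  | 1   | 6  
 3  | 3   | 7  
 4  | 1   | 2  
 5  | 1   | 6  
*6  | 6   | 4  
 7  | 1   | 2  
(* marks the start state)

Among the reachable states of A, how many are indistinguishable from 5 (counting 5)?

States {3,7} cannot be reached from the start state, so discard them.
P0 = {4,6} | {1,2,5}.
Split {4,6} by δ(·,x) → {4} and {6}.
Split {1,2,5} by δ(·,y) → {2,5} and {1}.
The partition is now stable with 4 blocks: {4} | {2,5} | {6} | {1}.
State 5 belongs to the block {2,5}, which has 2 states.

2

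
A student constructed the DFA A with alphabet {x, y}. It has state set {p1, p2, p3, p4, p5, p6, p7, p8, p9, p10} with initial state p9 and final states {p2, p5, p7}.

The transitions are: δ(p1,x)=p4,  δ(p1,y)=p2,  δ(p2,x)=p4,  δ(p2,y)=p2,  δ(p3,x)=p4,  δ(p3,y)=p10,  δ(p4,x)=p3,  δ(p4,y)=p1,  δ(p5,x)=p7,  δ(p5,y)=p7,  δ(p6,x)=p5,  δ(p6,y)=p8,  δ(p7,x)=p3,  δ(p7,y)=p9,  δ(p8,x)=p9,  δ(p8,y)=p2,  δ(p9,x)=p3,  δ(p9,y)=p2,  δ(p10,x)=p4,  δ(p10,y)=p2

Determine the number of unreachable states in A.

4

No path from p9 leads to p5, p6, p7, p8; the other 6 states are all reachable.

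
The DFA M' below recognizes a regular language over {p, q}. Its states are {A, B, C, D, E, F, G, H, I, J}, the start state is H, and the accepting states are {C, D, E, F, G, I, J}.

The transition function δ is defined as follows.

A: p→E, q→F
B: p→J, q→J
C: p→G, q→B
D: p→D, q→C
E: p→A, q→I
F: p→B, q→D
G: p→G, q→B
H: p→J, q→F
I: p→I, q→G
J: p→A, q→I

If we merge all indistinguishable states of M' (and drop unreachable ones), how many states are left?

Every state is reachable, so we keep all 10.
Start with accepting vs non-accepting: {C,D,E,F,G,I,J} | {A,B,H}.
Refine {C,D,E,F,G,I,J} on symbol p: members go to different blocks, giving {C,D,G,I} and {E,F,J}.
Split {C,D,G,I} by δ(·,q) → {C,G} and {D,I}.
The partition is now stable with 4 blocks: {C,G} | {A,B,H} | {E,F,J} | {D,I}.

4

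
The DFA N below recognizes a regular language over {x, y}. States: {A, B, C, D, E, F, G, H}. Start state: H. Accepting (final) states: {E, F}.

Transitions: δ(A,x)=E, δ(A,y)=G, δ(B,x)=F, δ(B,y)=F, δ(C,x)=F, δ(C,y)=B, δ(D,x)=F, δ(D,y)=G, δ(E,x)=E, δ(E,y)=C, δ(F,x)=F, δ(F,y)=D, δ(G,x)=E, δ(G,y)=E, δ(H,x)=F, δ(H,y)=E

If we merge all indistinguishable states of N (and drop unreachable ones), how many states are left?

Reachable states from the start: {B,C,D,E,F,G,H}. Unreachable: {A} — drop them.
P0 = {E,F} | {B,C,D,G,H}.
Refine {B,C,D,G,H} on symbol y: members go to different blocks, giving {B,G,H} and {C,D}.
No further refinement is possible. Final partition (3 blocks): {E,F} | {B,G,H} | {C,D}.

3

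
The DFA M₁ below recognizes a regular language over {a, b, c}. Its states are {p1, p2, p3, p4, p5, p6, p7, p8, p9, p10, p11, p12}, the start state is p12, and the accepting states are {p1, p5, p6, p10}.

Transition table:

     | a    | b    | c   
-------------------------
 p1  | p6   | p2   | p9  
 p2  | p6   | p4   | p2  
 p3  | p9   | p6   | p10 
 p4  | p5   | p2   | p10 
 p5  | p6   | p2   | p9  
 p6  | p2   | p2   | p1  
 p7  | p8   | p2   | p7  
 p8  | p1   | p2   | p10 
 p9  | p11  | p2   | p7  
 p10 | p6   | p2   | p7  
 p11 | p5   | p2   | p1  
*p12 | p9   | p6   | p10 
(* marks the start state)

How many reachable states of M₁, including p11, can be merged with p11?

First remove the unreachable states {p3}; 11 states remain.
Start with accepting vs non-accepting: {p1,p5,p6,p10} | {p2,p4,p7,p8,p9,p11,p12}.
On input a, block {p1,p5,p6,p10} splits into {p1,p5,p10} and {p6}.
Split {p2,p4,p7,p8,p9,p11,p12} by δ(·,a) → {p4,p8,p11} and {p7,p9,p12} and {p2}.
Refine {p7,p9,p12} on symbol a: members go to different blocks, giving {p7,p9} and {p12}.
No further refinement is possible. Final partition (6 blocks): {p1,p5,p10} | {p4,p8,p11} | {p6} | {p7,p9} | {p2} | {p12}.
The equivalence class containing p11 is {p4,p8,p11}, of size 3.

3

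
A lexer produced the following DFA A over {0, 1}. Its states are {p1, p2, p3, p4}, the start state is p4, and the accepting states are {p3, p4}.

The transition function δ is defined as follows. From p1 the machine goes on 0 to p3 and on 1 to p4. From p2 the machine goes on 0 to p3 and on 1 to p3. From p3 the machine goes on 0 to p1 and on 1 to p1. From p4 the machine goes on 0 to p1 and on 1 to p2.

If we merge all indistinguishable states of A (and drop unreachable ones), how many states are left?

All states are reachable from the start state.
Start with accepting vs non-accepting: {p3,p4} | {p1,p2}.
Stable partition: {p3,p4} | {p1,p2} — 2 equivalence classes.

2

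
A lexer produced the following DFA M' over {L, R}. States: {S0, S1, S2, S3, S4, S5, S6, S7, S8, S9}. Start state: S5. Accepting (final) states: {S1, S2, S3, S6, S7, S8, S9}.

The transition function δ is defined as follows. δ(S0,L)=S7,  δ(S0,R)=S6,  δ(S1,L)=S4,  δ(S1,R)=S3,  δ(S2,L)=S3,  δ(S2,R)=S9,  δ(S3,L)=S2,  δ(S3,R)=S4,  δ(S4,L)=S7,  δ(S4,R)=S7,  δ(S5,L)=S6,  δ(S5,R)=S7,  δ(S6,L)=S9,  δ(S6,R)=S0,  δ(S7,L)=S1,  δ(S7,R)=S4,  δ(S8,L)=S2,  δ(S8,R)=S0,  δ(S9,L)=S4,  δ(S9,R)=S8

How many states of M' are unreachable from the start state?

0

A breadth-first search from the start state visits every state.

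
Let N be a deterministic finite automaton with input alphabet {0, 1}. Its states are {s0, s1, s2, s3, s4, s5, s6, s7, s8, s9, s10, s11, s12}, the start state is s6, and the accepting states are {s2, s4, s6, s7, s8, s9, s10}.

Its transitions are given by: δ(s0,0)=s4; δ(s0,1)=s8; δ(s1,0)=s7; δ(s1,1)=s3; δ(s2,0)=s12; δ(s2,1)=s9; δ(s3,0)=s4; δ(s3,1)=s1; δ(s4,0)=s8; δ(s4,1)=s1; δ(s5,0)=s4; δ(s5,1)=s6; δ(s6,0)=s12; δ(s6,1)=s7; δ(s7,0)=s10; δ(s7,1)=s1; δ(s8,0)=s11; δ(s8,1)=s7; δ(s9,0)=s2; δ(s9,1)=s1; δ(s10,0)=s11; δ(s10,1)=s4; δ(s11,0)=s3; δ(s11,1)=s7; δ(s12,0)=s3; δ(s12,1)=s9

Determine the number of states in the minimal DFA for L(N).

4

States {s0,s5} cannot be reached from the start state, so discard them.
Initial partition by acceptance: {s2,s4,s6,s7,s8,s9,s10} | {s1,s3,s11,s12}.
Split {s2,s4,s6,s7,s8,s9,s10} by δ(·,0) → {s2,s6,s8,s10} and {s4,s7,s9}.
On input 0, block {s1,s3,s11,s12} splits into {s1,s3} and {s11,s12}.
The partition is now stable with 4 blocks: {s2,s6,s8,s10} | {s1,s3} | {s4,s7,s9} | {s11,s12}.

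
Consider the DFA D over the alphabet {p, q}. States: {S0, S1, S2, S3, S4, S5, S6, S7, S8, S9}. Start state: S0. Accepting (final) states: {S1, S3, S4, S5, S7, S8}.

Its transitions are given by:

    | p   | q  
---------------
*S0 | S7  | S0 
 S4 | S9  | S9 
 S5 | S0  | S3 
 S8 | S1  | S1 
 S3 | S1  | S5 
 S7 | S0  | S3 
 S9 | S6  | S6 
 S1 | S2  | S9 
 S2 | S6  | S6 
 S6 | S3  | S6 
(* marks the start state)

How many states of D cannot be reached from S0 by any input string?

2

BFS from S0 reaches {S0, S1, S2, S3, S5, S6, S7, S9}; the 2 state(s) S4, S8 are never visited.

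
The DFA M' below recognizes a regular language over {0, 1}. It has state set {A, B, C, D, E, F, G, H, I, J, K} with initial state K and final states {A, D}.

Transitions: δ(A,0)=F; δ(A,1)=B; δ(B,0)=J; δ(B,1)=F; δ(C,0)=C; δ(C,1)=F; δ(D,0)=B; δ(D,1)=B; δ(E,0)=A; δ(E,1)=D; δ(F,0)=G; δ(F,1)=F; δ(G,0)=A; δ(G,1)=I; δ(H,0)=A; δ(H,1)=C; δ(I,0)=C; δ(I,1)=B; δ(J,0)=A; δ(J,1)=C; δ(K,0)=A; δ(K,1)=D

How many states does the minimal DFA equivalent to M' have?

States {E,H} cannot be reached from the start state, so discard them.
Initial partition by acceptance: {A,D} | {B,C,F,G,I,J,K}.
Refine {B,C,F,G,I,J,K} on symbol 0: members go to different blocks, giving {B,C,F,I} and {G,J,K}.
On input 0, block {B,C,F,I} splits into {B,F} and {C,I}.
Split {G,J,K} by δ(·,1) → {G,J} and {K}.
The partition is now stable with 5 blocks: {A,D} | {B,F} | {G,J} | {C,I} | {K}.

5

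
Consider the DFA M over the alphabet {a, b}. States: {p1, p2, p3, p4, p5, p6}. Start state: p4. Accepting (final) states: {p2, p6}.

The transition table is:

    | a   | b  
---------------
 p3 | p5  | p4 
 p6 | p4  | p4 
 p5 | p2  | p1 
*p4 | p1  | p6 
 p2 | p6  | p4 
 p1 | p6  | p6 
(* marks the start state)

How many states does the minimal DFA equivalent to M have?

Reachable states from the start: {p1,p4,p6}. Unreachable: {p2,p3,p5} — drop them.
Start with accepting vs non-accepting: {p6} | {p1,p4}.
Refine {p1,p4} on symbol a: members go to different blocks, giving {p1} and {p4}.
The partition is now stable with 3 blocks: {p6} | {p1} | {p4}.

3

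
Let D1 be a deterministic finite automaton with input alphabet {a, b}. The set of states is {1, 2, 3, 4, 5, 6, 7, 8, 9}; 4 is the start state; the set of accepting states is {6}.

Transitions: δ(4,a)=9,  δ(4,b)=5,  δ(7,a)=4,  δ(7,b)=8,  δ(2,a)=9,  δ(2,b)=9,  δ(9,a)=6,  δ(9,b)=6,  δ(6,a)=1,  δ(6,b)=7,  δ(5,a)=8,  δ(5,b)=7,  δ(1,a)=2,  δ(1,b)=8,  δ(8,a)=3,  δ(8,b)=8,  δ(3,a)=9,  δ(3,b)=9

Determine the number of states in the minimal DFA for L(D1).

7

All states are reachable from the start state.
Start with accepting vs non-accepting: {6} | {1,2,3,4,5,7,8,9}.
Refine {1,2,3,4,5,7,8,9} on symbol a: members go to different blocks, giving {1,2,3,4,5,7,8} and {9}.
On input a, block {1,2,3,4,5,7,8} splits into {1,5,7,8} and {2,3,4}.
On input a, block {1,5,7,8} splits into {1,7,8} and {5}.
On input b, block {2,3,4} splits into {2,3} and {4}.
On input a, block {1,7,8} splits into {1,8} and {7}.
No further refinement is possible. Final partition (7 blocks): {6} | {1,8} | {9} | {2,3} | {5} | {4} | {7}.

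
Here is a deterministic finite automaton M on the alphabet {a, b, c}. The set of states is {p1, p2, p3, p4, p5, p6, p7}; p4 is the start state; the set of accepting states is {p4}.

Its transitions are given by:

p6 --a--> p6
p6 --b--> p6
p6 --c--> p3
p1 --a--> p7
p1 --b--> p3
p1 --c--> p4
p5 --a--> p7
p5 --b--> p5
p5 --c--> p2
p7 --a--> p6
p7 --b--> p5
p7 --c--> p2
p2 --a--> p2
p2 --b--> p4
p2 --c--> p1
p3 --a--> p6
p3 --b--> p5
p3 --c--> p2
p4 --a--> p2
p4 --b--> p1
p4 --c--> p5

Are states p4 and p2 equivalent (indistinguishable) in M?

No

Initial partition by acceptance: {p4} | {p1,p2,p3,p5,p6,p7}.
On input b, block {p1,p2,p3,p5,p6,p7} splits into {p1,p3,p5,p6,p7} and {p2}.
Split {p1,p3,p5,p6,p7} by δ(·,c) → {p3,p5,p7} and {p1} and {p6}.
On input a, block {p3,p5,p7} splits into {p3,p7} and {p5}.
Stable partition: {p4} | {p3,p7} | {p2} | {p1} | {p6} | {p5} — 6 equivalence classes.
p4 and p2 end up in different blocks, so they are distinguishable. For instance, the string 'ε' is accepted from only p4.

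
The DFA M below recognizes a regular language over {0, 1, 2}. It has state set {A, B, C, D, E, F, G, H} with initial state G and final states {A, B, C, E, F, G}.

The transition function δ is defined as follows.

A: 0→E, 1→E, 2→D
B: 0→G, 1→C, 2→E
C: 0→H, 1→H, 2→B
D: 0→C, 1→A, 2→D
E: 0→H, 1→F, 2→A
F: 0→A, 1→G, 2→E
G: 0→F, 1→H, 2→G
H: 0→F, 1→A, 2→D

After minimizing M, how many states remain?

Every state is reachable, so we keep all 8.
Start with accepting vs non-accepting: {A,B,C,E,F,G} | {D,H}.
Refine {A,B,C,E,F,G} on symbol 0: members go to different blocks, giving {A,B,F,G} and {C,E}.
On input 0, block {A,B,F,G} splits into {B,F,G} and {A}.
Refine {B,F,G} on symbol 0: members go to different blocks, giving {B,G} and {F}.
Split {B,G} by δ(·,0) → {B} and {G}.
On input 0, block {D,H} splits into {D} and {H}.
Refine {C,E} on symbol 1: members go to different blocks, giving {C} and {E}.
The partition is now stable with 8 blocks: {B} | {D} | {C} | {A} | {F} | {G} | {H} | {E}.

8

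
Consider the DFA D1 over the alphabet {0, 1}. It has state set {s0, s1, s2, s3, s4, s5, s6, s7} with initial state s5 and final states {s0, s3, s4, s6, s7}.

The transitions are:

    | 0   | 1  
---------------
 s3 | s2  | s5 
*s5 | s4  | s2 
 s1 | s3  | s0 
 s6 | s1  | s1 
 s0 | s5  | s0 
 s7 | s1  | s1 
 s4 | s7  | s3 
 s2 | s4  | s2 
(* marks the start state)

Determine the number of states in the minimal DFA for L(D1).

6

First remove the unreachable states {s6}; 7 states remain.
P0 = {s0,s3,s4,s7} | {s1,s2,s5}.
On input 0, block {s0,s3,s4,s7} splits into {s0,s3,s7} and {s4}.
On input 1, block {s0,s3,s7} splits into {s3,s7} and {s0}.
Split {s1,s2,s5} by δ(·,0) → {s2,s5} and {s1}.
On input 0, block {s3,s7} splits into {s3} and {s7}.
The partition is now stable with 6 blocks: {s3} | {s2,s5} | {s4} | {s0} | {s1} | {s7}.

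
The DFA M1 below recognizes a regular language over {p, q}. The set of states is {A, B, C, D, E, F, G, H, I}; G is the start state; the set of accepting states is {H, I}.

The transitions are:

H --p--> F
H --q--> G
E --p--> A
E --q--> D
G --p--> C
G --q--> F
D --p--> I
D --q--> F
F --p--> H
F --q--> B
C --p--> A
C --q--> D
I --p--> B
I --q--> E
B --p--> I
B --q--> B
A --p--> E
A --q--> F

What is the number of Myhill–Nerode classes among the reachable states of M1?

All states are reachable from the start state.
Initial partition by acceptance: {H,I} | {A,B,C,D,E,F,G}.
Split {A,B,C,D,E,F,G} by δ(·,p) → {A,C,E,G} and {B,D,F}.
The partition is now stable with 3 blocks: {H,I} | {A,C,E,G} | {B,D,F}.

3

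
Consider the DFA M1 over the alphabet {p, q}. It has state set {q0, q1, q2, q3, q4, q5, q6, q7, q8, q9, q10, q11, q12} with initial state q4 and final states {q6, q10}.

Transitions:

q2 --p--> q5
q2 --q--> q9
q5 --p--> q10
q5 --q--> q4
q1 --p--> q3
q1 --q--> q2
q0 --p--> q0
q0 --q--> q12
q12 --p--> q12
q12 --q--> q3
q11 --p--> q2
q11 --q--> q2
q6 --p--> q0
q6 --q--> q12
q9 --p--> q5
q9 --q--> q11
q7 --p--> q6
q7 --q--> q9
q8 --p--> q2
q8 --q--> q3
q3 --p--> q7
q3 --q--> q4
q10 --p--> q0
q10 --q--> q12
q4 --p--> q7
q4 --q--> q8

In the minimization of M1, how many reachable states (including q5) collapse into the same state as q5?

States {q1} cannot be reached from the start state, so discard them.
Start with accepting vs non-accepting: {q6,q10} | {q0,q2,q3,q4,q5,q7,q8,q9,q11,q12}.
Split {q0,q2,q3,q4,q5,q7,q8,q9,q11,q12} by δ(·,p) → {q0,q2,q3,q4,q8,q9,q11,q12} and {q5,q7}.
On input p, block {q0,q2,q3,q4,q8,q9,q11,q12} splits into {q0,q8,q11,q12} and {q2,q3,q4,q9}.
On input p, block {q0,q8,q11,q12} splits into {q0,q12} and {q8,q11}.
On input q, block {q0,q12} splits into {q0} and {q12}.
On input q, block {q2,q3,q4,q9} splits into {q2,q3} and {q4,q9}.
Stable partition: {q6,q10} | {q0} | {q5,q7} | {q2,q3} | {q8,q11} | {q12} | {q4,q9} — 7 equivalence classes.
State q5 belongs to the block {q5,q7}, which has 2 states.

2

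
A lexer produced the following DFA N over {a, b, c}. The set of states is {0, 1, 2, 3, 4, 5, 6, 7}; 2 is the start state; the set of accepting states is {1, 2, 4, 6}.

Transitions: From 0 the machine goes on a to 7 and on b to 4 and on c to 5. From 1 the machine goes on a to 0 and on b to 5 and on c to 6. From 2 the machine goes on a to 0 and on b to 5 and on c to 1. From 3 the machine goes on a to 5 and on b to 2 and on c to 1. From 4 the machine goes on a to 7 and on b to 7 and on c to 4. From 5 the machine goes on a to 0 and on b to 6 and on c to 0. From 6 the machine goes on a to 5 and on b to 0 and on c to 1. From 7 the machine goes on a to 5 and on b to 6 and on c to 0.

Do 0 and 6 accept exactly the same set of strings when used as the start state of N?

No

Reachable states from the start: {0,1,2,4,5,6,7}. Unreachable: {3} — drop them.
P0 = {1,2,4,6} | {0,5,7}.
No further refinement is possible. Final partition (2 blocks): {1,2,4,6} | {0,5,7}.
0 and 6 end up in different blocks, so they are distinguishable. For instance, the string 'ε' is accepted from only 6.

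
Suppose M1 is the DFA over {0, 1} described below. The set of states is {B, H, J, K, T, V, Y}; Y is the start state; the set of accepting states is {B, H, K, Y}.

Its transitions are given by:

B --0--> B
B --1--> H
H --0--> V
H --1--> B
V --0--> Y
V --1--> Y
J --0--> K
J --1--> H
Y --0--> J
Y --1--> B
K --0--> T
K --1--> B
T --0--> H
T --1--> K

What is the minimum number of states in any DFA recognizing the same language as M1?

3

All states are reachable from the start state.
P0 = {B,H,K,Y} | {J,T,V}.
Refine {B,H,K,Y} on symbol 0: members go to different blocks, giving {H,K,Y} and {B}.
Stable partition: {H,K,Y} | {J,T,V} | {B} — 3 equivalence classes.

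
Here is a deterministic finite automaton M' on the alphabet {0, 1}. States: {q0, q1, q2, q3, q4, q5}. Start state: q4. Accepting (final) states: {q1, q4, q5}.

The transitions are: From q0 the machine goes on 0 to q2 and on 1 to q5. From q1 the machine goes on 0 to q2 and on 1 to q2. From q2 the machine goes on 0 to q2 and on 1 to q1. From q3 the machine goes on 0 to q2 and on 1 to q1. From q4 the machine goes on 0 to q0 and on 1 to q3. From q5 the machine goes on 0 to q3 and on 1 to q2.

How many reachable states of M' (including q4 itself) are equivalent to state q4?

All states are reachable from the start state.
Start with accepting vs non-accepting: {q1,q4,q5} | {q0,q2,q3}.
The partition is now stable with 2 blocks: {q1,q4,q5} | {q0,q2,q3}.
State q4 belongs to the block {q1,q4,q5}, which has 3 states.

3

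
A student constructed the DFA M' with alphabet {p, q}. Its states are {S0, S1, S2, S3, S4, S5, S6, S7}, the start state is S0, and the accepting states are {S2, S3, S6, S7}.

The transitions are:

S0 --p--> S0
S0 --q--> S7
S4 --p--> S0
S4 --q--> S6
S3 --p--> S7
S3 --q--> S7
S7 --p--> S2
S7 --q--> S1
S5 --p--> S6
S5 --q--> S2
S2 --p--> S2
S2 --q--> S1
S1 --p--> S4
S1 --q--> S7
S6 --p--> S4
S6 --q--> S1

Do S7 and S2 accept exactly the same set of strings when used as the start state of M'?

Reachable states from the start: {S0,S1,S2,S4,S6,S7}. Unreachable: {S3,S5} — drop them.
Initial partition by acceptance: {S2,S6,S7} | {S0,S1,S4}.
On input p, block {S2,S6,S7} splits into {S2,S7} and {S6}.
Refine {S0,S1,S4} on symbol q: members go to different blocks, giving {S0,S1} and {S4}.
On input p, block {S0,S1} splits into {S0} and {S1}.
Stable partition: {S2,S7} | {S0} | {S6} | {S4} | {S1} — 5 equivalence classes.
S7 and S2 lie in the same block of the stable partition, so they are equivalent — no string distinguishes them.

Yes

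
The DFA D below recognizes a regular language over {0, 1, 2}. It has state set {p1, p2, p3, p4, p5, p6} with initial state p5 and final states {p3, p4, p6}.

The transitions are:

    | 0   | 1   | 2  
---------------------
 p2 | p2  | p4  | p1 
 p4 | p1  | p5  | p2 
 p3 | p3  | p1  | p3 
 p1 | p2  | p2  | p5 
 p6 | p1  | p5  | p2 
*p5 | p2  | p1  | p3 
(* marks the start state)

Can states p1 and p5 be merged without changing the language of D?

First remove the unreachable states {p6}; 5 states remain.
Start with accepting vs non-accepting: {p3,p4} | {p1,p2,p5}.
Refine {p3,p4} on symbol 0: members go to different blocks, giving {p3} and {p4}.
Refine {p1,p2,p5} on symbol 1: members go to different blocks, giving {p1,p5} and {p2}.
Refine {p1,p5} on symbol 1: members go to different blocks, giving {p1} and {p5}.
Stable partition: {p3} | {p1} | {p4} | {p2} | {p5} — 5 equivalence classes.
p1 and p5 end up in different blocks, so they are distinguishable. For instance, the string '2' is accepted from only p5.

No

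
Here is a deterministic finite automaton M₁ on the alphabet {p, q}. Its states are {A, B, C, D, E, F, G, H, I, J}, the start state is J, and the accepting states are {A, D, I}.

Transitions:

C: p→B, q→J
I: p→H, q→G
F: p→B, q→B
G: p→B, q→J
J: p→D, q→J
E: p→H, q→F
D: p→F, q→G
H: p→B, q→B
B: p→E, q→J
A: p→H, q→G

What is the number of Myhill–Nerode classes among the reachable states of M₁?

Reachable states from the start: {B,D,E,F,G,H,J}. Unreachable: {A,C,I} — drop them.
Initial partition by acceptance: {D} | {B,E,F,G,H,J}.
Split {B,E,F,G,H,J} by δ(·,p) → {B,E,F,G,H} and {J}.
Refine {B,E,F,G,H} on symbol q: members go to different blocks, giving {E,F,H} and {B,G}.
On input p, block {E,F,H} splits into {F,H} and {E}.
Split {B,G} by δ(·,p) → {B} and {G}.
No further refinement is possible. Final partition (6 blocks): {D} | {F,H} | {J} | {B} | {E} | {G}.

6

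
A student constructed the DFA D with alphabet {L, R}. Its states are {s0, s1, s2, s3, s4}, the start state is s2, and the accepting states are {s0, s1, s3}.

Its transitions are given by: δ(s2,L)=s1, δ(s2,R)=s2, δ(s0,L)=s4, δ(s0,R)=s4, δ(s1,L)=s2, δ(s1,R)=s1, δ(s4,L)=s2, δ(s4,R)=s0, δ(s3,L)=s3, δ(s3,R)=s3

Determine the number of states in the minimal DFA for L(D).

States {s0,s3,s4} cannot be reached from the start state, so discard them.
Start with accepting vs non-accepting: {s1} | {s2}.
Stable partition: {s1} | {s2} — 2 equivalence classes.

2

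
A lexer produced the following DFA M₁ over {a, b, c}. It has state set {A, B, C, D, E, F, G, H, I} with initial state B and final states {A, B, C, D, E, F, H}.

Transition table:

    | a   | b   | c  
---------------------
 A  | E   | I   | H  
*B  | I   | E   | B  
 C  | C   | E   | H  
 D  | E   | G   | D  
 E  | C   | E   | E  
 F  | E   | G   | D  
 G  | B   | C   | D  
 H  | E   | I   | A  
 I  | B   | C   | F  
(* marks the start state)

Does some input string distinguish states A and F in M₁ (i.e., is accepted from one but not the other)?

No

Start with accepting vs non-accepting: {A,B,C,D,E,F,H} | {G,I}.
Refine {A,B,C,D,E,F,H} on symbol a: members go to different blocks, giving {A,C,D,E,F,H} and {B}.
Split {A,C,D,E,F,H} by δ(·,b) → {A,D,F,H} and {C,E}.
Split {C,E} by δ(·,c) → {C} and {E}.
Stable partition: {A,D,F,H} | {G,I} | {B} | {C} | {E} — 5 equivalence classes.
A and F lie in the same block of the stable partition, so they are equivalent — no string distinguishes them.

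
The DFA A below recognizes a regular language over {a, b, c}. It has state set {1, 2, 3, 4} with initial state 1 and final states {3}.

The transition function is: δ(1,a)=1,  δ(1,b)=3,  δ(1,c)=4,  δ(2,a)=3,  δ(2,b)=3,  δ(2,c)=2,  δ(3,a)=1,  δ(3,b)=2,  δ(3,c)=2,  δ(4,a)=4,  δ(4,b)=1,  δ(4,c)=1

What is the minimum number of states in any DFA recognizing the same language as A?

All states are reachable from the start state.
P0 = {3} | {1,2,4}.
Split {1,2,4} by δ(·,a) → {1,4} and {2}.
Split {1,4} by δ(·,b) → {1} and {4}.
The partition is now stable with 4 blocks: {3} | {1} | {2} | {4}.

4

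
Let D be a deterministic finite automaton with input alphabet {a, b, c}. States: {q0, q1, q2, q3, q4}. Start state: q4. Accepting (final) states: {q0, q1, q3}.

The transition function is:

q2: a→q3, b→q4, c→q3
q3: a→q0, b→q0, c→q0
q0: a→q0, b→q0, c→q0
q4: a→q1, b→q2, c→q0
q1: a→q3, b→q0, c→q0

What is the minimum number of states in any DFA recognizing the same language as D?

2

Start with accepting vs non-accepting: {q0,q1,q3} | {q2,q4}.
No further refinement is possible. Final partition (2 blocks): {q0,q1,q3} | {q2,q4}.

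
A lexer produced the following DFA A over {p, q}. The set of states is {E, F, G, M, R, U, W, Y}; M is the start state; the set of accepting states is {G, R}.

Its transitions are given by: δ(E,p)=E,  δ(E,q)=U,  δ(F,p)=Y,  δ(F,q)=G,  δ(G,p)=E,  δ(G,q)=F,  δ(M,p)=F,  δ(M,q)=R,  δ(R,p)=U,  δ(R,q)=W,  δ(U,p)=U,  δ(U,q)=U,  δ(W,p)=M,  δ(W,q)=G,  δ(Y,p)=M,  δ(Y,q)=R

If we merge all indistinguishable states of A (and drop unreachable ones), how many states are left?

Every state is reachable, so we keep all 8.
Start with accepting vs non-accepting: {G,R} | {E,F,M,U,W,Y}.
On input q, block {E,F,M,U,W,Y} splits into {F,M,W,Y} and {E,U}.
The partition is now stable with 3 blocks: {G,R} | {F,M,W,Y} | {E,U}.

3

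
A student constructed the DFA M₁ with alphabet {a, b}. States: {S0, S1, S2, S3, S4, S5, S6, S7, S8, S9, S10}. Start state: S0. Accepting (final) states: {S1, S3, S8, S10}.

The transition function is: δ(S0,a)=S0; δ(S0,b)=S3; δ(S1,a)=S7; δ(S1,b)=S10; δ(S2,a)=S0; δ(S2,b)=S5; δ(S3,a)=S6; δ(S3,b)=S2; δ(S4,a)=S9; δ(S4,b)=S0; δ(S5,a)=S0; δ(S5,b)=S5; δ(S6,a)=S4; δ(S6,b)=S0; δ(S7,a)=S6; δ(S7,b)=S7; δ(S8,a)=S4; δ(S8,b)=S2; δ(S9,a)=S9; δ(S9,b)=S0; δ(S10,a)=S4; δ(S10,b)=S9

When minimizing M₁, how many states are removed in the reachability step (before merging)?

BFS from S0 reaches {S0, S2, S3, S4, S5, S6, S9}; the 4 state(s) S1, S7, S8, S10 are never visited.

4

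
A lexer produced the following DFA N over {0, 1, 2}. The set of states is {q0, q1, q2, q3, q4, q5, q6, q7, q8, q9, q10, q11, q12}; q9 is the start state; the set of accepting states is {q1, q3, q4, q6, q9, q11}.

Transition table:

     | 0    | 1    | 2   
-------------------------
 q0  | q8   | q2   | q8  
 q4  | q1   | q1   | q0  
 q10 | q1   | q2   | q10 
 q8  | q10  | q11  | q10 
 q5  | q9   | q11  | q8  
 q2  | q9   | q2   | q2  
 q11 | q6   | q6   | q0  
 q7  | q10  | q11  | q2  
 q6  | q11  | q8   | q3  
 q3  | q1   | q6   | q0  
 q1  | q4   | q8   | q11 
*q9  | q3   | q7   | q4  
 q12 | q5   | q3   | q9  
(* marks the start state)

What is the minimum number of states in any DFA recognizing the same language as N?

5

States {q5,q12} cannot be reached from the start state, so discard them.
P0 = {q1,q3,q4,q6,q9,q11} | {q0,q2,q7,q8,q10}.
On input 1, block {q1,q3,q4,q6,q9,q11} splits into {q1,q6,q9} and {q3,q4,q11}.
Refine {q0,q2,q7,q8,q10} on symbol 0: members go to different blocks, giving {q0,q7,q8} and {q2,q10}.
On input 0, block {q0,q7,q8} splits into {q7,q8} and {q0}.
Stable partition: {q1,q6,q9} | {q7,q8} | {q3,q4,q11} | {q2,q10} | {q0} — 5 equivalence classes.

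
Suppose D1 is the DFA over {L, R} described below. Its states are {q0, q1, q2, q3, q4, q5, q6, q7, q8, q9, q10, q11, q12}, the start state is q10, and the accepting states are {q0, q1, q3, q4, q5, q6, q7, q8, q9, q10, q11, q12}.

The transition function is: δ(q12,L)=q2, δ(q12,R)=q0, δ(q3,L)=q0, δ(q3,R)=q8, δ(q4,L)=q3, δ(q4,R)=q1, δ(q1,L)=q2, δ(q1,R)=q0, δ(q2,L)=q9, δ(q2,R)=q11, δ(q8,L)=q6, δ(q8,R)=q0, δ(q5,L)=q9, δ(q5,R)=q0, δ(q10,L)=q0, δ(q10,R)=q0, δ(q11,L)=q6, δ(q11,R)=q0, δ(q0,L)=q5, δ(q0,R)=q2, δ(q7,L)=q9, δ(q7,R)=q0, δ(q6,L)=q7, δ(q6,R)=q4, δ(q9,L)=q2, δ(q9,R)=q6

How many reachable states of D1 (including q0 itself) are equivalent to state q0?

1

First remove the unreachable states {q12}; 12 states remain.
Initial partition by acceptance: {q0,q1,q3,q4,q5,q6,q7,q8,q9,q10,q11} | {q2}.
Split {q0,q1,q3,q4,q5,q6,q7,q8,q9,q10,q11} by δ(·,L) → {q0,q3,q4,q5,q6,q7,q8,q10,q11} and {q1,q9}.
Refine {q0,q3,q4,q5,q6,q7,q8,q10,q11} on symbol L: members go to different blocks, giving {q0,q3,q4,q6,q8,q10,q11} and {q5,q7}.
Split {q0,q3,q4,q6,q8,q10,q11} by δ(·,L) → {q3,q4,q8,q10,q11} and {q0,q6}.
Refine {q3,q4,q8,q10,q11} on symbol L: members go to different blocks, giving {q3,q8,q10,q11} and {q4}.
Refine {q3,q8,q10,q11} on symbol R: members go to different blocks, giving {q8,q10,q11} and {q3}.
Refine {q0,q6} on symbol R: members go to different blocks, giving {q0} and {q6}.
Refine {q8,q10,q11} on symbol L: members go to different blocks, giving {q8,q11} and {q10}.
Split {q1,q9} by δ(·,R) → {q1} and {q9}.
The partition is now stable with 10 blocks: {q8,q11} | {q2} | {q1} | {q5,q7} | {q0} | {q4} | {q3} | {q6} | {q10} | {q9}.
State q0 belongs to the block {q0}, which has 1 states.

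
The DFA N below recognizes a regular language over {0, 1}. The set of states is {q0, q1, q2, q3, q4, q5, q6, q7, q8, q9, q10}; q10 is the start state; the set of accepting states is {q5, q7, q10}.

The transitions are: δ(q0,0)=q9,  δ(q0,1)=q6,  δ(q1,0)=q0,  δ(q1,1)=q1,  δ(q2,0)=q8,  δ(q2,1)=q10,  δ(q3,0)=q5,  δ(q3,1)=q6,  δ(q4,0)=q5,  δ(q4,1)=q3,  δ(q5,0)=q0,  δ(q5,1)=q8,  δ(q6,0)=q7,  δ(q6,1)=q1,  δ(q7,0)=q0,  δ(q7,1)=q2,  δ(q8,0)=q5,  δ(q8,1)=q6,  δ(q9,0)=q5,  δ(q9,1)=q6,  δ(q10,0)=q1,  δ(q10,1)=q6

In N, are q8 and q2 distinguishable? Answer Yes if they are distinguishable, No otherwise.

Reachable states from the start: {q0,q1,q2,q5,q6,q7,q8,q9,q10}. Unreachable: {q3,q4} — drop them.
P0 = {q5,q7,q10} | {q0,q1,q2,q6,q8,q9}.
Split {q0,q1,q2,q6,q8,q9} by δ(·,0) → {q0,q1,q2} and {q6,q8,q9}.
On input 1, block {q5,q7,q10} splits into {q5,q10} and {q7}.
On input 0, block {q0,q1,q2} splits into {q0,q2} and {q1}.
Split {q5,q10} by δ(·,0) → {q5} and {q10}.
Split {q0,q2} by δ(·,1) → {q0} and {q2}.
Split {q6,q8,q9} by δ(·,0) → {q8,q9} and {q6}.
No further refinement is possible. Final partition (8 blocks): {q5} | {q0} | {q8,q9} | {q7} | {q1} | {q10} | {q2} | {q6}.
q8 and q2 end up in different blocks, so they are distinguishable. For instance, the string '0' is accepted from only q8.

Yes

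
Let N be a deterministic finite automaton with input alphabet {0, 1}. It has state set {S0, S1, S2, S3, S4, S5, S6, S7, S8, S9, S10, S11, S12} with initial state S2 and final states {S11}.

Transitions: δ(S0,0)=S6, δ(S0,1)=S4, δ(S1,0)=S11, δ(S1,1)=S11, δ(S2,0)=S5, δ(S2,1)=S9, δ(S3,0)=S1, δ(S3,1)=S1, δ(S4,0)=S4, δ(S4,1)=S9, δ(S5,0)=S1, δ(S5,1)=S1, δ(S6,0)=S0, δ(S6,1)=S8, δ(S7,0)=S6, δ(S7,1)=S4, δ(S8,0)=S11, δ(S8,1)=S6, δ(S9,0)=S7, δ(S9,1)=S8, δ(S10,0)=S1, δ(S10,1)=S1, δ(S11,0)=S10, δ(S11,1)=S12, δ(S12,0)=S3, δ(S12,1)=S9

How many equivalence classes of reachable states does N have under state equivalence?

Start with accepting vs non-accepting: {S11} | {S0,S1,S2,S3,S4,S5,S6,S7,S8,S9,S10,S12}.
On input 0, block {S0,S1,S2,S3,S4,S5,S6,S7,S8,S9,S10,S12} splits into {S0,S2,S3,S4,S5,S6,S7,S9,S10,S12} and {S1,S8}.
On input 0, block {S0,S2,S3,S4,S5,S6,S7,S9,S10,S12} splits into {S0,S2,S4,S6,S7,S9,S12} and {S3,S5,S10}.
On input 0, block {S0,S2,S4,S6,S7,S9,S12} splits into {S0,S4,S6,S7,S9} and {S2,S12}.
On input 1, block {S0,S4,S6,S7,S9} splits into {S0,S4,S7} and {S6,S9}.
On input 0, block {S0,S4,S7} splits into {S0,S7} and {S4}.
Refine {S1,S8} on symbol 1: members go to different blocks, giving {S1} and {S8}.
The partition is now stable with 8 blocks: {S11} | {S0,S7} | {S1} | {S3,S5,S10} | {S2,S12} | {S6,S9} | {S4} | {S8}.

8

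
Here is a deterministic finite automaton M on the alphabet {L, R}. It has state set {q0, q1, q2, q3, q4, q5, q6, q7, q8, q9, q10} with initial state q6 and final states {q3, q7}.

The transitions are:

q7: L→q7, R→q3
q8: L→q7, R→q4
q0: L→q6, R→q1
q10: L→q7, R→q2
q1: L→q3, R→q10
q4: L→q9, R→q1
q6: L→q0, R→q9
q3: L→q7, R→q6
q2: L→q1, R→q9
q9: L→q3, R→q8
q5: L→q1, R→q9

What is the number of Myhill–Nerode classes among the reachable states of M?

6

First remove the unreachable states {q5}; 10 states remain.
P0 = {q3,q7} | {q0,q1,q2,q4,q6,q8,q9,q10}.
Split {q3,q7} by δ(·,R) → {q3} and {q7}.
Split {q0,q1,q2,q4,q6,q8,q9,q10} by δ(·,L) → {q0,q2,q4,q6} and {q1,q9} and {q8,q10}.
Refine {q0,q2,q4,q6} on symbol L: members go to different blocks, giving {q0,q6} and {q2,q4}.
No further refinement is possible. Final partition (6 blocks): {q3} | {q0,q6} | {q7} | {q1,q9} | {q8,q10} | {q2,q4}.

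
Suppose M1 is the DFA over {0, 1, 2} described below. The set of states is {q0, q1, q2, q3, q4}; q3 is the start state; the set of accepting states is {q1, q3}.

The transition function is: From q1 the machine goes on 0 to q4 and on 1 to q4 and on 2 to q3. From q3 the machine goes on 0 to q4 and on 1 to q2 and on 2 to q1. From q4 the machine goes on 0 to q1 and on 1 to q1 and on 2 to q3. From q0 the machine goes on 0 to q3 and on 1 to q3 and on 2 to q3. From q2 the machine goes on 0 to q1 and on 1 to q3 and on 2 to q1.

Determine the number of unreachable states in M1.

1

BFS from q3 reaches {q1, q2, q3, q4}; the 1 state(s) q0 are never visited.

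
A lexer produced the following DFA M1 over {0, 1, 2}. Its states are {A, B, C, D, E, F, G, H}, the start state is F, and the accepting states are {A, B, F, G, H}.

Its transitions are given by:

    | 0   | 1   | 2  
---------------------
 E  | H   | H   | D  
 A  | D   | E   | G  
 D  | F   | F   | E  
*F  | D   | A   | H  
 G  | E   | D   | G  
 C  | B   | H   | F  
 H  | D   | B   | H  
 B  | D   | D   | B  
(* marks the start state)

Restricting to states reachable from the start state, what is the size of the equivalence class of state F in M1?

2

First remove the unreachable states {C}; 7 states remain.
P0 = {A,B,F,G,H} | {D,E}.
Refine {A,B,F,G,H} on symbol 1: members go to different blocks, giving {A,B,G} and {F,H}.
No further refinement is possible. Final partition (3 blocks): {A,B,G} | {D,E} | {F,H}.
The equivalence class containing F is {F,H}, of size 2.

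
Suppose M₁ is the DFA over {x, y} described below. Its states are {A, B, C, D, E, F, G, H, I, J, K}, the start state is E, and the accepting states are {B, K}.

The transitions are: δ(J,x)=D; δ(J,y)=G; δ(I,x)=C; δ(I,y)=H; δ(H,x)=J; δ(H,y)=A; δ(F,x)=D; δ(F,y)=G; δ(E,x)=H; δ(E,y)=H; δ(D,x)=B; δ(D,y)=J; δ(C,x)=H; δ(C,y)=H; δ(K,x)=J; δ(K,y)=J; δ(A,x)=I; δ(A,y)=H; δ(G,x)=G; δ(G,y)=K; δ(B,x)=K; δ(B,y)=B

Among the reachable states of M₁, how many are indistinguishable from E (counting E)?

2

States {F} cannot be reached from the start state, so discard them.
Initial partition by acceptance: {B,K} | {A,C,D,E,G,H,I,J}.
Refine {B,K} on symbol x: members go to different blocks, giving {B} and {K}.
On input x, block {A,C,D,E,G,H,I,J} splits into {A,C,E,G,H,I,J} and {D}.
Split {A,C,E,G,H,I,J} by δ(·,x) → {A,C,E,G,H,I} and {J}.
On input x, block {A,C,E,G,H,I} splits into {A,C,E,G,I} and {H}.
On input x, block {A,C,E,G,I} splits into {A,G,I} and {C,E}.
Refine {A,G,I} on symbol x: members go to different blocks, giving {A,G} and {I}.
Refine {A,G} on symbol x: members go to different blocks, giving {A} and {G}.
No further refinement is possible. Final partition (9 blocks): {B} | {A} | {K} | {D} | {J} | {H} | {C,E} | {I} | {G}.
The equivalence class containing E is {C,E}, of size 2.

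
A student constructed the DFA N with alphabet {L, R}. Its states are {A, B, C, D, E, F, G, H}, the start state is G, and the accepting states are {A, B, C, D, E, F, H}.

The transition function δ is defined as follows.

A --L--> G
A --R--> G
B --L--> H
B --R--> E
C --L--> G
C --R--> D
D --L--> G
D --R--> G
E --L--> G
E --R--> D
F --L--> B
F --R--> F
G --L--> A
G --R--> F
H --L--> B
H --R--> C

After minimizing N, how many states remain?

All states are reachable from the start state.
Start with accepting vs non-accepting: {A,B,C,D,E,F,H} | {G}.
Split {A,B,C,D,E,F,H} by δ(·,L) → {A,C,D,E} and {B,F,H}.
Split {A,C,D,E} by δ(·,R) → {A,D} and {C,E}.
Split {B,F,H} by δ(·,R) → {B,H} and {F}.
The partition is now stable with 5 blocks: {A,D} | {G} | {B,H} | {C,E} | {F}.

5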